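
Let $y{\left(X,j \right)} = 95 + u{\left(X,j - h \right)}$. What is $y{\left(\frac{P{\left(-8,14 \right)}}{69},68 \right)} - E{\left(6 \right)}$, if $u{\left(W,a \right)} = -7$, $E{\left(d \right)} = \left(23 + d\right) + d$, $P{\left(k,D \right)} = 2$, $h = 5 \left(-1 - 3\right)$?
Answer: $53$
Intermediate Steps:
$h = -20$ ($h = 5 \left(-4\right) = -20$)
$E{\left(d \right)} = 23 + 2 d$
$y{\left(X,j \right)} = 88$ ($y{\left(X,j \right)} = 95 - 7 = 88$)
$y{\left(\frac{P{\left(-8,14 \right)}}{69},68 \right)} - E{\left(6 \right)} = 88 - \left(23 + 2 \cdot 6\right) = 88 - \left(23 + 12\right) = 88 - 35 = 53$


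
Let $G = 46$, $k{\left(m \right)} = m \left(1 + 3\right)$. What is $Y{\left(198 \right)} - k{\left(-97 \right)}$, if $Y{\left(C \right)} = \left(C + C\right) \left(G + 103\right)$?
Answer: $59392$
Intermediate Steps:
$k{\left(m \right)} = 4 m$ ($k{\left(m \right)} = m 4 = 4 m$)
$Y{\left(C \right)} = 298 C$ ($Y{\left(C \right)} = \left(C + C\right) \left(46 + 103\right) = 2 C 149 = 298 C$)
$Y{\left(198 \right)} - k{\left(-97 \right)} = 298 \cdot 198 - 4 \left(-97\right) = 59004 - -388 = 59004 + 388 = 59392$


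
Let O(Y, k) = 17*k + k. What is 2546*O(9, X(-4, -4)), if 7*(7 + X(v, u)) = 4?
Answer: -2062260/7 ≈ -2.9461e+5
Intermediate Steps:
X(v, u) = -45/7 (X(v, u) = -7 + (⅐)*4 = -7 + 4/7 = -45/7)
O(Y, k) = 18*k
2546*O(9, X(-4, -4)) = 2546*(18*(-45/7)) = 2546*(-810/7) = -2062260/7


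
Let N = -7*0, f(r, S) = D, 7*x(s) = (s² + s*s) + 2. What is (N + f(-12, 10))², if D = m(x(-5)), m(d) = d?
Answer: 2704/49 ≈ 55.184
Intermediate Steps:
x(s) = 2/7 + 2*s²/7 (x(s) = ((s² + s*s) + 2)/7 = ((s² + s²) + 2)/7 = (2*s² + 2)/7 = (2 + 2*s²)/7 = 2/7 + 2*s²/7)
D = 52/7 (D = 2/7 + (2/7)*(-5)² = 2/7 + (2/7)*25 = 2/7 + 50/7 = 52/7 ≈ 7.4286)
f(r, S) = 52/7
N = 0
(N + f(-12, 10))² = (0 + 52/7)² = (52/7)² = 2704/49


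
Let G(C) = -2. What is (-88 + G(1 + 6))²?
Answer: 8100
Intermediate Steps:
(-88 + G(1 + 6))² = (-88 - 2)² = (-90)² = 8100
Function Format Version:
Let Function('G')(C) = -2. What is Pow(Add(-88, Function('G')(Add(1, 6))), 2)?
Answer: 8100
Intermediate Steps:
Pow(Add(-88, Function('G')(Add(1, 6))), 2) = Pow(Add(-88, -2), 2) = Pow(-90, 2) = 8100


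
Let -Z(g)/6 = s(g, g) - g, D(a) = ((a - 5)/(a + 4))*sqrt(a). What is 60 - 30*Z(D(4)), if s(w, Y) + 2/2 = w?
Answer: -120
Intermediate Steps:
s(w, Y) = -1 + w
D(a) = sqrt(a)*(-5 + a)/(4 + a) (D(a) = ((-5 + a)/(4 + a))*sqrt(a) = sqrt(a)*(-5 + a)/(4 + a))
Z(g) = 6 (Z(g) = -6*((-1 + g) - g) = -6*(-1) = 6)
60 - 30*Z(D(4)) = 60 - 30*6 = 60 - 180 = -120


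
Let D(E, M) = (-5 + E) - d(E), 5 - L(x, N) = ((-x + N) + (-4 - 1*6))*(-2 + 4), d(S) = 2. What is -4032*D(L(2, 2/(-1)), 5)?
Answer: -104832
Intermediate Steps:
L(x, N) = 25 - 2*N + 2*x (L(x, N) = 5 - ((-x + N) + (-4 - 1*6))*(-2 + 4) = 5 - ((N - x) + (-4 - 6))*2 = 5 - ((N - x) - 10)*2 = 5 - (-10 + N - x)*2 = 5 - (-20 - 2*x + 2*N) = 5 + (20 - 2*N + 2*x) = 25 - 2*N + 2*x)
D(E, M) = -7 + E (D(E, M) = (-5 + E) - 1*2 = (-5 + E) - 2 = -7 + E)
-4032*D(L(2, 2/(-1)), 5) = -4032*(-7 + (25 - 4/(-1) + 2*2)) = -4032*(-7 + (25 - 4*(-1) + 4)) = -4032*(-7 + (25 - 2*(-2) + 4)) = -4032*(-7 + (25 + 4 + 4)) = -4032*(-7 + 33) = -4032*26 = -104832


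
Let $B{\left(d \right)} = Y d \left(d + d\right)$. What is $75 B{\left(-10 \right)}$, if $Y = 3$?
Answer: $45000$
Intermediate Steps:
$B{\left(d \right)} = 6 d^{2}$ ($B{\left(d \right)} = 3 d \left(d + d\right) = 3 d 2 d = 3 \cdot 2 d^{2} = 6 d^{2}$)
$75 B{\left(-10 \right)} = 75 \cdot 6 \left(-10\right)^{2} = 75 \cdot 6 \cdot 100 = 75 \cdot 600 = 45000$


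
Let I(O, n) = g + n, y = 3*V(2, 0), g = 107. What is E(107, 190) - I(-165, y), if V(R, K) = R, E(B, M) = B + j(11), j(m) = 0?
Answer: -6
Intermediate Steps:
E(B, M) = B (E(B, M) = B + 0 = B)
y = 6 (y = 3*2 = 6)
I(O, n) = 107 + n
E(107, 190) - I(-165, y) = 107 - (107 + 6) = 107 - 1*113 = 107 - 113 = -6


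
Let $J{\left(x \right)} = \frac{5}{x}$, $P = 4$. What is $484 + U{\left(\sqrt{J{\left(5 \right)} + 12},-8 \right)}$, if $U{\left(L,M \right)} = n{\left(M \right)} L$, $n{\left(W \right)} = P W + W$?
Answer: $484 - 40 \sqrt{13} \approx 339.78$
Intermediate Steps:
$n{\left(W \right)} = 5 W$ ($n{\left(W \right)} = 4 W + W = 5 W$)
$U{\left(L,M \right)} = 5 L M$ ($U{\left(L,M \right)} = 5 M L = 5 L M$)
$484 + U{\left(\sqrt{J{\left(5 \right)} + 12},-8 \right)} = 484 + 5 \sqrt{\frac{5}{5} + 12} \left(-8\right) = 484 + 5 \sqrt{5 \cdot \frac{1}{5} + 12} \left(-8\right) = 484 + 5 \sqrt{1 + 12} \left(-8\right) = 484 + 5 \sqrt{13} \left(-8\right) = 484 - 40 \sqrt{13}$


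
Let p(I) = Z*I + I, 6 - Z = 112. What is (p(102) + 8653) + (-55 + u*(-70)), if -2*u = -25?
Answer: -2987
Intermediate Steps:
u = 25/2 (u = -1/2*(-25) = 25/2 ≈ 12.500)
Z = -106 (Z = 6 - 1*112 = 6 - 112 = -106)
p(I) = -105*I (p(I) = -106*I + I = -105*I)
(p(102) + 8653) + (-55 + u*(-70)) = (-105*102 + 8653) + (-55 + (25/2)*(-70)) = (-10710 + 8653) + (-55 - 875) = -2057 - 930 = -2987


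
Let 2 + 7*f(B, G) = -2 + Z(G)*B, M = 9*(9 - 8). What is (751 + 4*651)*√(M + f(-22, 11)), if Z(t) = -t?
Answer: 3355*√43 ≈ 22000.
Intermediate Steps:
M = 9 (M = 9*1 = 9)
f(B, G) = -4/7 - B*G/7 (f(B, G) = -2/7 + (-2 + (-G)*B)/7 = -2/7 + (-2 - B*G)/7 = -2/7 + (-2/7 - B*G/7) = -4/7 - B*G/7)
(751 + 4*651)*√(M + f(-22, 11)) = (751 + 4*651)*√(9 + (-4/7 - ⅐*(-22)*11)) = (751 + 2604)*√(9 + (-4/7 + 242/7)) = 3355*√(9 + 34) = 3355*√43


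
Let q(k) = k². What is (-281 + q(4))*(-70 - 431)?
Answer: 132765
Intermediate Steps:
(-281 + q(4))*(-70 - 431) = (-281 + 4²)*(-70 - 431) = (-281 + 16)*(-501) = -265*(-501) = 132765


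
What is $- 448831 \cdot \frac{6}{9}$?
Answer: $- \frac{897662}{3} \approx -2.9922 \cdot 10^{5}$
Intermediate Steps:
$- 448831 \cdot \frac{6}{9} = - 448831 \cdot 6 \cdot \frac{1}{9} = \left(-448831\right) \frac{2}{3} = - \frac{897662}{3}$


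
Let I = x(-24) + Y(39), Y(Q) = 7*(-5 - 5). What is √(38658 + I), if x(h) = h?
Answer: 2*√9641 ≈ 196.38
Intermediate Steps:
Y(Q) = -70 (Y(Q) = 7*(-10) = -70)
I = -94 (I = -24 - 70 = -94)
√(38658 + I) = √(38658 - 94) = √38564 = 2*√9641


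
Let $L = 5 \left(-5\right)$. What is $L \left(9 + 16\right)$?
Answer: $-625$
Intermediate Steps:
$L = -25$
$L \left(9 + 16\right) = - 25 \left(9 + 16\right) = \left(-25\right) 25 = -625$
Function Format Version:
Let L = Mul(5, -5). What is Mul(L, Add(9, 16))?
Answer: -625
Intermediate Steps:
L = -25
Mul(L, Add(9, 16)) = Mul(-25, Add(9, 16)) = Mul(-25, 25) = -625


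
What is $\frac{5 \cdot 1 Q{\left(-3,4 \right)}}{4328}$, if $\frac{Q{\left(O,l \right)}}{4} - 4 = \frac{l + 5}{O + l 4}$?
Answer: $\frac{305}{14066} \approx 0.021683$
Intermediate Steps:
$Q{\left(O,l \right)} = 16 + \frac{4 \left(5 + l\right)}{O + 4 l}$ ($Q{\left(O,l \right)} = 16 + 4 \frac{l + 5}{O + l 4} = 16 + 4 \frac{5 + l}{O + 4 l} = 16 + \frac{4 \left(5 + l\right)}{O + 4 l}$)
$\frac{5 \cdot 1 Q{\left(-3,4 \right)}}{4328} = \frac{5 \cdot 1 \frac{4 \left(5 + 4 \left(-3\right) + 17 \cdot 4\right)}{-3 + 4 \cdot 4}}{4328} = 5 \frac{4 \left(5 - 12 + 68\right)}{-3 + 16} \cdot \frac{1}{4328} = 5 \cdot 4 \cdot \frac{1}{13} \cdot 61 \cdot \frac{1}{4328} = 5 \cdot \frac{244}{13} \cdot \frac{1}{4328} = \frac{1220}{13} \cdot \frac{1}{4328} = \frac{305}{14066}$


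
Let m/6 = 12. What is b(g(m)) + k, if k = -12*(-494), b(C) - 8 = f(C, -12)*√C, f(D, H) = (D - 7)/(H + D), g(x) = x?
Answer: 5936 + 13*√2/2 ≈ 5945.2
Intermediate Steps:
m = 72 (m = 6*12 = 72)
f(D, H) = (-7 + D)/(D + H)
b(C) = 8 + √C*(-7 + C)/(-12 + C) (b(C) = 8 + ((-7 + C)/(C - 12))*√C = 8 + ((-7 + C)/(-12 + C))*√C = 8 + √C*(-7 + C)/(-12 + C))
k = 5928
b(g(m)) + k = (-96 + 8*72 + √72*(-7 + 72))/(-12 + 72) + 5928 = (-96 + 576 + (6*√2)*65)/60 + 5928 = (-96 + 576 + 390*√2)/60 + 5928 = (480 + 390*√2)/60 + 5928 = (8 + 13*√2/2) + 5928 = 5936 + 13*√2/2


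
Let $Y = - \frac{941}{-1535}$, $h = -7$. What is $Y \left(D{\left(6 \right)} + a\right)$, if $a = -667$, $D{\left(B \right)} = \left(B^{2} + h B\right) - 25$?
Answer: $- \frac{656818}{1535} \approx -427.89$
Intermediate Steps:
$D{\left(B \right)} = -25 + B^{2} - 7 B$ ($D{\left(B \right)} = \left(B^{2} - 7 B\right) - 25 = -25 + B^{2} - 7 B$)
$Y = \frac{941}{1535}$ ($Y = \left(-941\right) \left(- \frac{1}{1535}\right) = \frac{941}{1535} \approx 0.61303$)
$Y \left(D{\left(6 \right)} + a\right) = \frac{941 \left(\left(-25 + 6^{2} - 42\right) - 667\right)}{1535} = \frac{941 \left(\left(-25 + 36 - 42\right) - 667\right)}{1535} = \frac{941 \left(-31 - 667\right)}{1535} = \frac{941}{1535} \left(-698\right) = - \frac{656818}{1535}$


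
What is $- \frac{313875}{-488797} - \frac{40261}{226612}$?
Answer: $\frac{51448385483}{110767265764} \approx 0.46447$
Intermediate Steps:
$- \frac{313875}{-488797} - \frac{40261}{226612} = \left(-313875\right) \left(- \frac{1}{488797}\right) - \frac{40261}{226612} = \frac{313875}{488797} - \frac{40261}{226612} = \frac{51448385483}{110767265764}$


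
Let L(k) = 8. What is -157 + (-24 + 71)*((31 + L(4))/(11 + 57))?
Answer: -8843/68 ≈ -130.04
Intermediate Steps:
-157 + (-24 + 71)*((31 + L(4))/(11 + 57)) = -157 + (-24 + 71)*((31 + 8)/(11 + 57)) = -157 + 47*(39/68) = -157 + 1833/68 = -8843/68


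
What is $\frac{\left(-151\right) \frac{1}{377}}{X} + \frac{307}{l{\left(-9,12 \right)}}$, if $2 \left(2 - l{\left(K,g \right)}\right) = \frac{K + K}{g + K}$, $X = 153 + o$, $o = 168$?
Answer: $\frac{37151464}{605085} \approx 61.399$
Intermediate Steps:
$X = 321$ ($X = 153 + 168 = 321$)
$l{\left(K,g \right)} = 2 - \frac{K}{K + g}$ ($l{\left(K,g \right)} = 2 - \frac{\left(K + K\right) \frac{1}{g + K}}{2} = 2 - \frac{2 K \frac{1}{K + g}}{2} = 2 - \frac{K}{K + g}$)
$\frac{\left(-151\right) \frac{1}{377}}{X} + \frac{307}{l{\left(-9,12 \right)}} = \frac{\left(-151\right) \frac{1}{377}}{321} + \frac{307}{\frac{1}{-9 + 12} \left(-9 + 2 \cdot 12\right)} = \left(-151\right) \frac{1}{377} \cdot \frac{1}{321} + \frac{307}{\frac{1}{3} \left(-9 + 24\right)} = \left(- \frac{151}{377}\right) \frac{1}{321} + \frac{307}{\frac{1}{3} \cdot 15} = - \frac{151}{121017} + \frac{307}{5} = \frac{37151464}{605085}$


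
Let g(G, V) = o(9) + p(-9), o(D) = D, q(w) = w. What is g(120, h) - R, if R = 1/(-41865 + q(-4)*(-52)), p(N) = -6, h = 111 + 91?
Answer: 124972/41657 ≈ 3.0000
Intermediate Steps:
h = 202
R = -1/41657 (R = 1/(-41865 - 4*(-52)) = 1/(-41865 + 208) = 1/(-41657) = -1/41657 ≈ -2.4006e-5)
g(G, V) = 3 (g(G, V) = 9 - 6 = 3)
g(120, h) - R = 3 - 1*(-1/41657) = 3 + 1/41657 = 124972/41657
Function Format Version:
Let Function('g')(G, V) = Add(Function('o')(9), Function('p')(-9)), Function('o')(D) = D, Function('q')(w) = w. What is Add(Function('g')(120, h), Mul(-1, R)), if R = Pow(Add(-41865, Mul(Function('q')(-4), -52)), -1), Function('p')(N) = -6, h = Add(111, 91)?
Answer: Rational(124972, 41657) ≈ 3.0000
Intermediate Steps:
h = 202
R = Rational(-1, 41657) (R = Pow(Add(-41865, Mul(-4, -52)), -1) = Pow(Add(-41865, 208), -1) = Pow(-41657, -1) = Rational(-1, 41657) ≈ -2.4006e-5)
Function('g')(G, V) = 3 (Function('g')(G, V) = Add(9, -6) = 3)
Add(Function('g')(120, h), Mul(-1, R)) = Add(3, Mul(-1, Rational(-1, 41657))) = Add(3, Rational(1, 41657)) = Rational(124972, 41657)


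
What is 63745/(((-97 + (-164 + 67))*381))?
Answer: -63745/73914 ≈ -0.86242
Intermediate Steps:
63745/(((-97 + (-164 + 67))*381)) = 63745/(((-97 - 97)*381)) = 63745/((-194*381)) = 63745/(-73914) = 63745*(-1/73914) = -63745/73914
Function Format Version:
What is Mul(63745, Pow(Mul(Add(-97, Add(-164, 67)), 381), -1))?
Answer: Rational(-63745, 73914) ≈ -0.86242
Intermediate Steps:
Mul(63745, Pow(Mul(Add(-97, Add(-164, 67)), 381), -1)) = Mul(63745, Pow(Mul(Add(-97, -97), 381), -1)) = Mul(63745, Pow(Mul(-194, 381), -1)) = Mul(63745, Pow(-73914, -1)) = Mul(63745, Rational(-1, 73914)) = Rational(-63745, 73914)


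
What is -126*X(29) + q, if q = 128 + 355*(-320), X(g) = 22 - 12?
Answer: -114732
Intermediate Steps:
X(g) = 10
q = -113472 (q = 128 - 113600 = -113472)
-126*X(29) + q = -126*10 - 113472 = -1260 - 113472 = -114732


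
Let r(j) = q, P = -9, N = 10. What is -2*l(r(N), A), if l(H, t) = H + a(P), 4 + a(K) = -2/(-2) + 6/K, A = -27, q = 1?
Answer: 16/3 ≈ 5.3333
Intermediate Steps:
r(j) = 1
a(K) = -3 + 6/K (a(K) = -4 + (-2/(-2) + 6/K) = -4 + (-2*(-½) + 6/K) = -4 + (1 + 6/K) = -3 + 6/K)
l(H, t) = -11/3 + H (l(H, t) = H + (-3 + 6/(-9)) = H + (-3 + 6*(-⅑)) = H + (-3 - ⅔) = H - 11/3 = -11/3 + H)
-2*l(r(N), A) = -2*(-11/3 + 1) = -2*(-8/3) = 16/3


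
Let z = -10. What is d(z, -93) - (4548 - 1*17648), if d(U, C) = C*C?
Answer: 21749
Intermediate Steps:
d(U, C) = C²
d(z, -93) - (4548 - 1*17648) = (-93)² - (4548 - 1*17648) = 8649 - (4548 - 17648) = 8649 - 1*(-13100) = 8649 + 13100 = 21749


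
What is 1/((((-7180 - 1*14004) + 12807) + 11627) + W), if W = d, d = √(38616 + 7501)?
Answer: 3250/10516383 - √46117/10516383 ≈ 0.00028862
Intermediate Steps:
d = √46117 ≈ 214.75
W = √46117 ≈ 214.75
1/((((-7180 - 1*14004) + 12807) + 11627) + W) = 1/((((-7180 - 1*14004) + 12807) + 11627) + √46117) = 1/((((-7180 - 14004) + 12807) + 11627) + √46117) = 1/(((-21184 + 12807) + 11627) + √46117) = 1/((-8377 + 11627) + √46117) = 1/(3250 + √46117)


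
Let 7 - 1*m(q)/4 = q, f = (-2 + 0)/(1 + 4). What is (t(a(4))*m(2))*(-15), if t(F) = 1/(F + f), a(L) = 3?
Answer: -1500/13 ≈ -115.38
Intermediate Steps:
f = -⅖ (f = -2/5 = -2*⅕ = -⅖ ≈ -0.40000)
m(q) = 28 - 4*q
t(F) = 1/(-⅖ + F) (t(F) = 1/(F - ⅖) = 1/(-⅖ + F))
(t(a(4))*m(2))*(-15) = ((5/(-2 + 5*3))*(28 - 4*2))*(-15) = ((5/(-2 + 15))*(28 - 8))*(-15) = ((5/13)*20)*(-15) = (100/13)*(-15) = -1500/13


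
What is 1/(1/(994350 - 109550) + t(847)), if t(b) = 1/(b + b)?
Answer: 107060800/63321 ≈ 1690.8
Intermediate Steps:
t(b) = 1/(2*b)
1/(1/(994350 - 109550) + t(847)) = 1/(1/(994350 - 109550) + (1/2)/847) = 1/(1/884800 + (1/2)*(1/847)) = 1/(1/884800 + 1/1694) = 1/(63321/107060800) = 107060800/63321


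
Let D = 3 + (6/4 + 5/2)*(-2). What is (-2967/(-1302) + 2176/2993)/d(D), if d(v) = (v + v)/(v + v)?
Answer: 3904461/1298962 ≈ 3.0058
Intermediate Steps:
D = -5 (D = 3 + (6*(1/4) + 5*(1/2))*(-2) = 3 + (3/2 + 5/2)*(-2) = 3 + 4*(-2) = 3 - 8 = -5)
d(v) = 1 (d(v) = (2*v)/((2*v)) = (2*v)*(1/(2*v)) = 1)
(-2967/(-1302) + 2176/2993)/d(D) = (-2967/(-1302) + 2176/2993)/1 = (-2967*(-1/1302) + 2176*(1/2993))*1 = (989/434 + 2176/2993)*1 = (3904461/1298962)*1 = 3904461/1298962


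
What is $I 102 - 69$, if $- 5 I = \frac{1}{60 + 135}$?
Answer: $- \frac{22459}{325} \approx -69.105$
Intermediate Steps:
$I = - \frac{1}{975}$ ($I = - \frac{1}{5 \left(60 + 135\right)} = - \frac{1}{5 \cdot 195} = \left(- \frac{1}{5}\right) \frac{1}{195} = - \frac{1}{975} \approx -0.0010256$)
$I 102 - 69 = \left(- \frac{1}{975}\right) 102 - 69 = - \frac{34}{325} - 69 = - \frac{22459}{325}$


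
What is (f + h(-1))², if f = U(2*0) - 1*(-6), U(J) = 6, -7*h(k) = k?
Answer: 7225/49 ≈ 147.45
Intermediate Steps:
h(k) = -k/7
f = 12 (f = 6 - 1*(-6) = 6 + 6 = 12)
(f + h(-1))² = (12 - ⅐*(-1))² = (12 + ⅐)² = (85/7)² = 7225/49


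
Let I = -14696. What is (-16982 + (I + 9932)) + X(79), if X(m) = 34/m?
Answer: -1717900/79 ≈ -21746.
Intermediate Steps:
(-16982 + (I + 9932)) + X(79) = (-16982 + (-14696 + 9932)) + 34/79 = (-16982 - 4764) + 34*(1/79) = -21746 + 34/79 = -1717900/79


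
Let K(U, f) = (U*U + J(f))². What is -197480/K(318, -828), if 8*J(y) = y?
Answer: -789920/40820565681 ≈ -1.9351e-5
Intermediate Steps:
J(y) = y/8
K(U, f) = (U² + f/8)² (K(U, f) = (U*U + f/8)² = (U² + f/8)²)
-197480/K(318, -828) = -197480*64/(-828 + 8*318²)² = -197480*64/(-828 + 8*101124)² = -197480*64/(-828 + 808992)² = -197480/((1/64)*808164²) = -197480/((1/64)*653129050896) = -197480/40820565681/4 = -197480*4/40820565681 = -789920/40820565681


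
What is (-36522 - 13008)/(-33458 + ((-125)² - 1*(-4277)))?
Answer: 24765/6778 ≈ 3.6537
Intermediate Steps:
(-36522 - 13008)/(-33458 + ((-125)² - 1*(-4277))) = -49530/(-33458 + (15625 + 4277)) = -49530/(-33458 + 19902) = -49530/(-13556) = -49530*(-1/13556) = 24765/6778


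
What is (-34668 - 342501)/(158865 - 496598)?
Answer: 377169/337733 ≈ 1.1168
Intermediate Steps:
(-34668 - 342501)/(158865 - 496598) = -377169/(-337733) = -377169*(-1/337733) = 377169/337733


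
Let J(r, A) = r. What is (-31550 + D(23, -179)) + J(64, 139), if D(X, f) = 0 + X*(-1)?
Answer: -31509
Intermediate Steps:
D(X, f) = -X (D(X, f) = 0 - X = -X)
(-31550 + D(23, -179)) + J(64, 139) = (-31550 - 1*23) + 64 = (-31550 - 23) + 64 = -31573 + 64 = -31509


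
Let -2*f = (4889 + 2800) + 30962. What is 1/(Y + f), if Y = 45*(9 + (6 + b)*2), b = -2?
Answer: -2/37121 ≈ -5.3878e-5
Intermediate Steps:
Y = 765 (Y = 45*(9 + (6 - 2)*2) = 45*(9 + 4*2) = 45*(9 + 8) = 45*17 = 765)
f = -38651/2 (f = -((4889 + 2800) + 30962)/2 = -(7689 + 30962)/2 = -½*38651 = -38651/2 ≈ -19326.)
1/(Y + f) = 1/(765 - 38651/2) = 1/(-37121/2) = -2/37121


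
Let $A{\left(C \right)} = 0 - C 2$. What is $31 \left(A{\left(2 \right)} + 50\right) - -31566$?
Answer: $32992$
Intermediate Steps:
$A{\left(C \right)} = - 2 C$ ($A{\left(C \right)} = 0 - 2 C = - 2 C$)
$31 \left(A{\left(2 \right)} + 50\right) - -31566 = 31 \left(\left(-2\right) 2 + 50\right) - -31566 = 31 \left(-4 + 50\right) + 31566 = 31 \cdot 46 + 31566 = 1426 + 31566 = 32992$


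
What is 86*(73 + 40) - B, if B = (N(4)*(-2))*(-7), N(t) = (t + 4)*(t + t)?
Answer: 8822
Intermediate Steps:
N(t) = 2*t*(4 + t) (N(t) = (4 + t)*(2*t) = 2*t*(4 + t))
B = 896 (B = ((2*4*(4 + 4))*(-2))*(-7) = ((2*4*8)*(-2))*(-7) = (64*(-2))*(-7) = -128*(-7) = 896)
86*(73 + 40) - B = 86*(73 + 40) - 1*896 = 86*113 - 896 = 9718 - 896 = 8822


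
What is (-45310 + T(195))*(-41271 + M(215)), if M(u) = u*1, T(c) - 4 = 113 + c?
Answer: 1847437888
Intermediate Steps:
T(c) = 117 + c (T(c) = 4 + (113 + c) = 117 + c)
M(u) = u
(-45310 + T(195))*(-41271 + M(215)) = (-45310 + (117 + 195))*(-41271 + 215) = (-45310 + 312)*(-41056) = -44998*(-41056) = 1847437888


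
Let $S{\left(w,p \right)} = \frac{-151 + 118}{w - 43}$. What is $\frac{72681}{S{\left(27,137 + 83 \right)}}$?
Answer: $\frac{387632}{11} \approx 35239.0$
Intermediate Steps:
$S{\left(w,p \right)} = - \frac{33}{-43 + w}$
$\frac{72681}{S{\left(27,137 + 83 \right)}} = \frac{72681}{\left(-33\right) \frac{1}{-43 + 27}} = \frac{72681}{\left(-33\right) \frac{1}{-16}} = \frac{72681}{\left(-33\right) \left(- \frac{1}{16}\right)} = \frac{72681}{\frac{33}{16}} = 72681 \cdot \frac{16}{33} = \frac{387632}{11}$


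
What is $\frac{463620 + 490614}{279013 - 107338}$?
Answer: $\frac{106026}{19075} \approx 5.5584$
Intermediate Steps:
$\frac{463620 + 490614}{279013 - 107338} = \frac{954234}{171675} = 954234 \cdot \frac{1}{171675} = \frac{106026}{19075}$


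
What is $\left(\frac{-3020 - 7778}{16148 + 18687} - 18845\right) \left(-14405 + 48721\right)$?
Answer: $- \frac{22527643215868}{34835} \approx -6.467 \cdot 10^{8}$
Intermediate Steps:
$\left(\frac{-3020 - 7778}{16148 + 18687} - 18845\right) \left(-14405 + 48721\right) = \left(- \frac{10798}{34835} - 18845\right) 34316 = \left(- \frac{656476373}{34835}\right) 34316 = - \frac{22527643215868}{34835}$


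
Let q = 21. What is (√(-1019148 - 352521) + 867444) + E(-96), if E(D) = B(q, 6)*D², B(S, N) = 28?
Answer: 1125492 + I*√1371669 ≈ 1.1255e+6 + 1171.2*I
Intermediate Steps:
E(D) = 28*D²
(√(-1019148 - 352521) + 867444) + E(-96) = (√(-1019148 - 352521) + 867444) + 28*(-96)² = (√(-1371669) + 867444) + 28*9216 = (I*√1371669 + 867444) + 258048 = (867444 + I*√1371669) + 258048 = 1125492 + I*√1371669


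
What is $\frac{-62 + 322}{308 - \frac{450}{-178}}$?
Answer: $\frac{23140}{27637} \approx 0.83728$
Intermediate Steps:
$\frac{-62 + 322}{308 - \frac{450}{-178}} = \frac{260}{308 - - \frac{225}{89}} = \frac{260}{308 + \frac{225}{89}} = \frac{260}{\frac{27637}{89}} = 260 \cdot \frac{89}{27637} = \frac{23140}{27637}$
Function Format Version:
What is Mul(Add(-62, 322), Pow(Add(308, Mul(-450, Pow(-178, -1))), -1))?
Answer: Rational(23140, 27637) ≈ 0.83728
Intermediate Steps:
Mul(Add(-62, 322), Pow(Add(308, Mul(-450, Pow(-178, -1))), -1)) = Mul(260, Pow(Add(308, Mul(-450, Rational(-1, 178))), -1)) = Mul(260, Pow(Add(308, Rational(225, 89)), -1)) = Mul(260, Pow(Rational(27637, 89), -1)) = Mul(260, Rational(89, 27637)) = Rational(23140, 27637)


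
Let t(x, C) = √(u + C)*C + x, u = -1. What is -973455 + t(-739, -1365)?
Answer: -974194 - 1365*I*√1366 ≈ -9.7419e+5 - 50450.0*I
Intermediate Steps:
t(x, C) = x + C*√(-1 + C) (t(x, C) = √(-1 + C)*C + x = C*√(-1 + C) + x = x + C*√(-1 + C))
-973455 + t(-739, -1365) = -973455 + (-739 - 1365*√(-1 - 1365)) = -973455 + (-739 - 1365*I*√1366) = -974194 - 1365*I*√1366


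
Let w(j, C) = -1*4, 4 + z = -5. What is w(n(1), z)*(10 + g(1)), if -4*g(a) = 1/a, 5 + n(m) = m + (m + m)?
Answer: -39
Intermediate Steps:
z = -9 (z = -4 - 5 = -9)
n(m) = -5 + 3*m (n(m) = -5 + (m + (m + m)) = -5 + (m + 2*m) = -5 + 3*m)
w(j, C) = -4
g(a) = -1/(4*a)
w(n(1), z)*(10 + g(1)) = -4*(10 - 1/4/1) = -4*(10 - 1/4*1) = -4*(10 - 1/4) = -4*39/4 = -39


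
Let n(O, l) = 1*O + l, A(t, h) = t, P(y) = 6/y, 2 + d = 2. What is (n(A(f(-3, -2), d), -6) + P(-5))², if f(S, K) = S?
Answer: 2601/25 ≈ 104.04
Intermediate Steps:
d = 0 (d = -2 + 2 = 0)
n(O, l) = O + l
(n(A(f(-3, -2), d), -6) + P(-5))² = ((-3 - 6) + 6/(-5))² = (-9 + 6*(-⅕))² = (-9 - 6/5)² = (-51/5)² = 2601/25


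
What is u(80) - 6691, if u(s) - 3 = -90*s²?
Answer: -582688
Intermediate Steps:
u(s) = 3 - 90*s²
u(80) - 6691 = (3 - 90*80²) - 6691 = (3 - 90*6400) - 6691 = (3 - 576000) - 6691 = -575997 - 6691 = -582688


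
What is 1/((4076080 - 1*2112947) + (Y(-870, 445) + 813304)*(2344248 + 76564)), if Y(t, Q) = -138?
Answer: 1/1968523973925 ≈ 5.0799e-13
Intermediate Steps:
1/((4076080 - 1*2112947) + (Y(-870, 445) + 813304)*(2344248 + 76564)) = 1/((4076080 - 1*2112947) + (-138 + 813304)*(2344248 + 76564)) = 1/((4076080 - 2112947) + 813166*2420812) = 1/(1963133 + 1968522010792) = 1/1968523973925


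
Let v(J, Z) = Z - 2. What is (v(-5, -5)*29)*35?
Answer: -7105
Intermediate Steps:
v(J, Z) = -2 + Z
(v(-5, -5)*29)*35 = ((-2 - 5)*29)*35 = -7*29*35 = -203*35 = -7105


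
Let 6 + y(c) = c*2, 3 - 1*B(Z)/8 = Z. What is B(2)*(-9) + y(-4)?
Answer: -86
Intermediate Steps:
B(Z) = 24 - 8*Z
y(c) = -6 + 2*c (y(c) = -6 + c*2 = -6 + 2*c)
B(2)*(-9) + y(-4) = (24 - 8*2)*(-9) + (-6 + 2*(-4)) = (24 - 16)*(-9) + (-6 - 8) = 8*(-9) - 14 = -72 - 14 = -86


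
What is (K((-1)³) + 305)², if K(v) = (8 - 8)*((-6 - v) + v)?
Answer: 93025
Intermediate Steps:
K(v) = 0 (K(v) = 0*(-6) = 0)
(K((-1)³) + 305)² = (0 + 305)² = 305² = 93025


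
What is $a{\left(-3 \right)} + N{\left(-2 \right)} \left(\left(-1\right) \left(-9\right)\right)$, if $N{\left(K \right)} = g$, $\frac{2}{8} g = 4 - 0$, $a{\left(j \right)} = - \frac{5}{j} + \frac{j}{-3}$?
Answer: $\frac{440}{3} \approx 146.67$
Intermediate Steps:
$a{\left(j \right)} = - \frac{5}{j} - \frac{j}{3}$ ($a{\left(j \right)} = - \frac{5}{j} + j \left(- \frac{1}{3}\right) = - \frac{5}{j} - \frac{j}{3}$)
$g = 16$ ($g = 4 \left(4 - 0\right) = 4 \left(4 + 0\right) = 4 \cdot 4 = 16$)
$N{\left(K \right)} = 16$
$a{\left(-3 \right)} + N{\left(-2 \right)} \left(\left(-1\right) \left(-9\right)\right) = \left(- \frac{5}{-3} - -1\right) + 16 \left(\left(-1\right) \left(-9\right)\right) = \left(\left(-5\right) \left(- \frac{1}{3}\right) + 1\right) + 16 \cdot 9 = \left(\frac{5}{3} + 1\right) + 144 = \frac{8}{3} + 144 = \frac{440}{3}$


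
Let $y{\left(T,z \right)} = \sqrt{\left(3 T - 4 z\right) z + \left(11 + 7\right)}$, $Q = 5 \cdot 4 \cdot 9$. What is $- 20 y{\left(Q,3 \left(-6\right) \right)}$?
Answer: $- 60 i \sqrt{1222} \approx - 2097.4 i$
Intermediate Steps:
$Q = 180$ ($Q = 20 \cdot 9 = 180$)
$y{\left(T,z \right)} = \sqrt{18 + z \left(- 4 z + 3 T\right)}$ ($y{\left(T,z \right)} = \sqrt{\left(- 4 z + 3 T\right) z + 18} = \sqrt{z \left(- 4 z + 3 T\right) + 18} = \sqrt{18 + z \left(- 4 z + 3 T\right)}$)
$- 20 y{\left(Q,3 \left(-6\right) \right)} = - 20 \sqrt{18 - 4 \left(3 \left(-6\right)\right)^{2} + 3 \cdot 180 \cdot 3 \left(-6\right)} = - 20 \sqrt{18 - 4 \left(-18\right)^{2} + 3 \cdot 180 \left(-18\right)} = - 20 \sqrt{18 - 1296 - 9720} = - 20 \sqrt{-10998} = - 20 \cdot 3 i \sqrt{1222} = - 60 i \sqrt{1222}$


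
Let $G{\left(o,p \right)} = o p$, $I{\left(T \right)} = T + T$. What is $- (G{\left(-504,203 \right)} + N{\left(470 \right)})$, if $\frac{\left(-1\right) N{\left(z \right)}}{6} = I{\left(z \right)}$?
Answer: $107952$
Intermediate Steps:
$I{\left(T \right)} = 2 T$
$N{\left(z \right)} = - 12 z$ ($N{\left(z \right)} = - 6 \cdot 2 z = - 12 z$)
$- (G{\left(-504,203 \right)} + N{\left(470 \right)}) = - (\left(-504\right) 203 - 5640) = - (-102312 - 5640) = \left(-1\right) \left(-107952\right) = 107952$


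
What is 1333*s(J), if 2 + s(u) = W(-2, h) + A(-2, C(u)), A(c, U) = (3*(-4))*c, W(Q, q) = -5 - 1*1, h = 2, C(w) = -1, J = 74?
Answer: 21328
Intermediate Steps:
W(Q, q) = -6 (W(Q, q) = -5 - 1 = -6)
A(c, U) = -12*c
s(u) = 16 (s(u) = -2 + (-6 - 12*(-2)) = -2 + (-6 + 24) = -2 + 18 = 16)
1333*s(J) = 1333*16 = 21328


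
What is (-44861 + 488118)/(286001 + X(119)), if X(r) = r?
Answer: 443257/286120 ≈ 1.5492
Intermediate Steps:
(-44861 + 488118)/(286001 + X(119)) = (-44861 + 488118)/(286001 + 119) = 443257/286120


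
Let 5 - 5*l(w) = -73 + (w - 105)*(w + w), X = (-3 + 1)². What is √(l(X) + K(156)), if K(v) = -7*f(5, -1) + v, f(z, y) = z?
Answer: √7455/5 ≈ 17.268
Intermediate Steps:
K(v) = -35 + v (K(v) = -7*5 + v = -35 + v)
X = 4 (X = (-2)² = 4)
l(w) = 78/5 - 2*w*(-105 + w)/5 (l(w) = 1 - (-73 + (w - 105)*(w + w))/5 = 1 - (-73 + (-105 + w)*(2*w))/5 = 1 - (-73 + 2*w*(-105 + w))/5 = 1 + (73/5 - 2*w*(-105 + w)/5) = 78/5 - 2*w*(-105 + w)/5)
√(l(X) + K(156)) = √((78/5 + 42*4 - ⅖*4²) + (-35 + 156)) = √((78/5 + 168 - ⅖*16) + 121) = √((78/5 + 168 - 32/5) + 121) = √(886/5 + 121) = √(1491/5) = √7455/5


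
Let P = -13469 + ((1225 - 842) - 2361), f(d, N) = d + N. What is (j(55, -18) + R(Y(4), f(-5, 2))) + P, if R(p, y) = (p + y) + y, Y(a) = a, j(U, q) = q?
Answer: -15467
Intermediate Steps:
f(d, N) = N + d
R(p, y) = p + 2*y
P = -15447 (P = -13469 + (383 - 2361) = -13469 - 1978 = -15447)
(j(55, -18) + R(Y(4), f(-5, 2))) + P = (-18 + (4 + 2*(2 - 5))) - 15447 = (-18 + (4 + 2*(-3))) - 15447 = (-18 + (4 - 6)) - 15447 = (-18 - 2) - 15447 = -20 - 15447 = -15467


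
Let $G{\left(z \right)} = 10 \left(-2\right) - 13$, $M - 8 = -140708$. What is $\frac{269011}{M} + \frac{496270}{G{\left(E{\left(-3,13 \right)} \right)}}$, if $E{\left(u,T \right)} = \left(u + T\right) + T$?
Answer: $- \frac{7759340707}{515900} \approx -15040.0$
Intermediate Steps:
$E{\left(u,T \right)} = u + 2 T$ ($E{\left(u,T \right)} = \left(T + u\right) + T = u + 2 T$)
$M = -140700$ ($M = 8 - 140708 = -140700$)
$G{\left(z \right)} = -33$ ($G{\left(z \right)} = -20 - 13 = -33$)
$\frac{269011}{M} + \frac{496270}{G{\left(E{\left(-3,13 \right)} \right)}} = \frac{269011}{-140700} + \frac{496270}{-33} = 269011 \left(- \frac{1}{140700}\right) + 496270 \left(- \frac{1}{33}\right) = - \frac{269011}{140700} - \frac{496270}{33} = - \frac{7759340707}{515900}$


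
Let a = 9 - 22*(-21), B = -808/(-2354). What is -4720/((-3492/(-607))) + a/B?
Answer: 194593351/352692 ≈ 551.74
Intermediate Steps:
B = 404/1177 (B = -808*(-1/2354) = 404/1177 ≈ 0.34325)
a = 471 (a = 9 + 462 = 471)
-4720/((-3492/(-607))) + a/B = -4720/((-3492/(-607))) + 471/(404/1177) = -4720/((-3492*(-1/607))) + 471*(1177/404) = -4720/3492/607 + 554367/404 = -4720*607/3492 + 554367/404 = -716260/873 + 554367/404 = 194593351/352692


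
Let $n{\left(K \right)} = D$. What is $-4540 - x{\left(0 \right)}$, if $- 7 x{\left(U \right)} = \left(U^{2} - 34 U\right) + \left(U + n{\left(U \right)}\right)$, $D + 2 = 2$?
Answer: $-4540$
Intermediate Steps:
$D = 0$ ($D = -2 + 2 = 0$)
$n{\left(K \right)} = 0$
$x{\left(U \right)} = - \frac{U^{2}}{7} + \frac{33 U}{7}$ ($x{\left(U \right)} = - \frac{\left(U^{2} - 34 U\right) + \left(U + 0\right)}{7} = - \frac{\left(U^{2} - 34 U\right) + U}{7} = - \frac{U^{2} - 33 U}{7} = - \frac{U^{2}}{7} + \frac{33 U}{7}$)
$-4540 - x{\left(0 \right)} = -4540 - \frac{1}{7} \cdot 0 \left(33 - 0\right) = -4540 - \frac{1}{7} \cdot 0 \left(33 + 0\right) = -4540 - \frac{1}{7} \cdot 0 \cdot 33 = -4540 - 0 = -4540 + 0 = -4540$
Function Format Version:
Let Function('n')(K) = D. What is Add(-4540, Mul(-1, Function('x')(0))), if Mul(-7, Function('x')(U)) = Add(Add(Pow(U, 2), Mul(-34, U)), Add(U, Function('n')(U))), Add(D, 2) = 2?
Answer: -4540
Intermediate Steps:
D = 0 (D = Add(-2, 2) = 0)
Function('n')(K) = 0
Function('x')(U) = Add(Mul(Rational(-1, 7), Pow(U, 2)), Mul(Rational(33, 7), U)) (Function('x')(U) = Mul(Rational(-1, 7), Add(Add(Pow(U, 2), Mul(-34, U)), Add(U, 0))) = Mul(Rational(-1, 7), Add(Add(Pow(U, 2), Mul(-34, U)), U)) = Mul(Rational(-1, 7), Add(Pow(U, 2), Mul(-33, U))) = Add(Mul(Rational(-1, 7), Pow(U, 2)), Mul(Rational(33, 7), U)))
Add(-4540, Mul(-1, Function('x')(0))) = Add(-4540, Mul(-1, Mul(Rational(1, 7), 0, Add(33, Mul(-1, 0))))) = Add(-4540, Mul(-1, Mul(Rational(1, 7), 0, Add(33, 0)))) = Add(-4540, Mul(-1, Mul(Rational(1, 7), 0, 33))) = Add(-4540, Mul(-1, 0)) = Add(-4540, 0) = -4540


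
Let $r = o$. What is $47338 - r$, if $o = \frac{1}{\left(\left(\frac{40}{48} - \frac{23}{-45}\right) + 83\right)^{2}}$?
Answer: $\frac{2727770867878}{57623281} \approx 47338.0$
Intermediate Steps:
$o = \frac{8100}{57623281}$ ($o = \frac{1}{\left(\left(40 \cdot \frac{1}{48} - - \frac{23}{45}\right) + 83\right)^{2}} = \frac{1}{\left(\left(\frac{5}{6} + \frac{23}{45}\right) + 83\right)^{2}} = \frac{1}{\left(\frac{121}{90} + 83\right)^{2}} = \frac{1}{\left(\frac{7591}{90}\right)^{2}} = \frac{1}{\frac{57623281}{8100}} = \frac{8100}{57623281} \approx 0.00014057$)
$r = \frac{8100}{57623281} \approx 0.00014057$
$47338 - r = 47338 - \frac{8100}{57623281} = \frac{2727770867878}{57623281}$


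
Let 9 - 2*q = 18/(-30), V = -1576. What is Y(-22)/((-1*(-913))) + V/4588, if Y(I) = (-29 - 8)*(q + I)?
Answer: 1851144/5236055 ≈ 0.35354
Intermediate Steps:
q = 24/5 (q = 9/2 - 9/(-30) = 9/2 - 9*(-1)/30 = 9/2 - ½*(-⅗) = 9/2 + 3/10 = 24/5 ≈ 4.8000)
Y(I) = -888/5 - 37*I (Y(I) = (-29 - 8)*(24/5 + I) = -37*(24/5 + I) = -888/5 - 37*I)
Y(-22)/((-1*(-913))) + V/4588 = (-888/5 - 37*(-22))/((-1*(-913))) - 1576/4588 = (-888/5 + 814)/913 - 1576*1/4588 = (3182/5)*(1/913) - 394/1147 = 3182/4565 - 394/1147 = 1851144/5236055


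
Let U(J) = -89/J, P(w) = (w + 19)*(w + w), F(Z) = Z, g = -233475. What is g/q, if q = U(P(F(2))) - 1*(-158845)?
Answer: -19611900/13342891 ≈ -1.4698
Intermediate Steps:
P(w) = 2*w*(19 + w) (P(w) = (19 + w)*(2*w) = 2*w*(19 + w))
q = 13342891/84 (q = -89*1/(4*(19 + 2)) - 1*(-158845) = -89/(2*2*21) + 158845 = -89/84 + 158845 = 13342891/84 ≈ 1.5884e+5)
g/q = -233475/13342891/84 = -233475*84/13342891 = -19611900/13342891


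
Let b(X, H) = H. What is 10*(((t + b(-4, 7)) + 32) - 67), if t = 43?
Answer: 150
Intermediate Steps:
10*(((t + b(-4, 7)) + 32) - 67) = 10*(((43 + 7) + 32) - 67) = 10*((50 + 32) - 67) = 10*(82 - 67) = 10*15 = 150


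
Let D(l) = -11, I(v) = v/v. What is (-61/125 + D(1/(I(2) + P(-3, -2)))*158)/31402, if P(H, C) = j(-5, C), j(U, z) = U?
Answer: -217311/3925250 ≈ -0.055362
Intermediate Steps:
I(v) = 1
P(H, C) = -5
(-61/125 + D(1/(I(2) + P(-3, -2)))*158)/31402 = (-61/125 - 11*158)/31402 = (-61*1/125 - 1738)*(1/31402) = (-61/125 - 1738)*(1/31402) = -217311/125*1/31402 = -217311/3925250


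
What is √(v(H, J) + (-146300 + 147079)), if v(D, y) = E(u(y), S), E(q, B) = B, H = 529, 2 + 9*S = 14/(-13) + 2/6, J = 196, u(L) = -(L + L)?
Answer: 7*√217542/117 ≈ 27.905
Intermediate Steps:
u(L) = -2*L
S = -107/351 (S = -2/9 + (14/(-13) + 2/6)/9 = -2/9 + (14*(-1/13) + 2*(⅙))/9 = -2/9 + (-14/13 + ⅓)/9 = -2/9 + (⅑)*(-29/39) = -2/9 - 29/351 = -107/351 ≈ -0.30484)
v(D, y) = -107/351
√(v(H, J) + (-146300 + 147079)) = √(-107/351 + (-146300 + 147079)) = √(-107/351 + 779) = √(273322/351) = 7*√217542/117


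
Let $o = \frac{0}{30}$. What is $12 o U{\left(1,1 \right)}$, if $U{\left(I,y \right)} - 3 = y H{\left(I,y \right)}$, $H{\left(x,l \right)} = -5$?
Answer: $0$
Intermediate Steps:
$o = 0$ ($o = 0 \cdot \frac{1}{30} = 0$)
$U{\left(I,y \right)} = 3 - 5 y$ ($U{\left(I,y \right)} = 3 + y \left(-5\right) = 3 - 5 y$)
$12 o U{\left(1,1 \right)} = 12 \cdot 0 \left(3 - 5\right) = 0 \left(3 - 5\right) = 0 \left(-2\right) = 0$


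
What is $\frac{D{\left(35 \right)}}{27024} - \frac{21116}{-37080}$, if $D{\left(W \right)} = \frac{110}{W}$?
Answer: $\frac{83235151}{146132280} \approx 0.56959$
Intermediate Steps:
$\frac{D{\left(35 \right)}}{27024} - \frac{21116}{-37080} = \frac{110 \cdot \frac{1}{35}}{27024} - \frac{21116}{-37080} = 110 \cdot \frac{1}{35} \cdot \frac{1}{27024} - - \frac{5279}{9270} = \frac{22}{7} \cdot \frac{1}{27024} + \frac{5279}{9270} = \frac{11}{94584} + \frac{5279}{9270} = \frac{83235151}{146132280}$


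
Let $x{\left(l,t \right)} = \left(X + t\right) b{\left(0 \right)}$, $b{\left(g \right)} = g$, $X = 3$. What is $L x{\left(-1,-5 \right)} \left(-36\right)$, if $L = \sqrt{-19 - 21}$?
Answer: $0$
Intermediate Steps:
$L = 2 i \sqrt{10}$ ($L = \sqrt{-40} = 2 i \sqrt{10} \approx 6.3246 i$)
$x{\left(l,t \right)} = 0$ ($x{\left(l,t \right)} = \left(3 + t\right) 0 = 0$)
$L x{\left(-1,-5 \right)} \left(-36\right) = 2 i \sqrt{10} \cdot 0 \left(-36\right) = 0 \left(-36\right) = 0$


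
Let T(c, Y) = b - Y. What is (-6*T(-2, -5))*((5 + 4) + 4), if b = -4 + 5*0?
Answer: -78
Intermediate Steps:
b = -4 (b = -4 + 0 = -4)
T(c, Y) = -4 - Y
(-6*T(-2, -5))*((5 + 4) + 4) = (-6*(-4 - 1*(-5)))*((5 + 4) + 4) = (-6*(-4 + 5))*(9 + 4) = -6*1*13 = -6*13 = -78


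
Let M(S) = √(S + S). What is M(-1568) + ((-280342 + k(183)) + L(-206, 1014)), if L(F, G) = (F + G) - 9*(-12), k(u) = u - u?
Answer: -279426 + 56*I ≈ -2.7943e+5 + 56.0*I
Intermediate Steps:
k(u) = 0
M(S) = √2*√S (M(S) = √(2*S) = √2*√S)
L(F, G) = 108 + F + G (L(F, G) = (F + G) + 108 = 108 + F + G)
M(-1568) + ((-280342 + k(183)) + L(-206, 1014)) = √2*√(-1568) + ((-280342 + 0) + (108 - 206 + 1014)) = √2*(28*I*√2) + (-280342 + 916) = 56*I - 279426 = -279426 + 56*I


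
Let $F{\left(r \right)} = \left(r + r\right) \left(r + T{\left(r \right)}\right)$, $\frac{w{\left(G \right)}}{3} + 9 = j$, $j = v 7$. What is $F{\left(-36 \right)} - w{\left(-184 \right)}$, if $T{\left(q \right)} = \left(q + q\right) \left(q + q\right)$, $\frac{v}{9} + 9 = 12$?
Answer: $-371196$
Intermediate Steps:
$v = 27$ ($v = -81 + 9 \cdot 12 = -81 + 108 = 27$)
$j = 189$ ($j = 27 \cdot 7 = 189$)
$T{\left(q \right)} = 4 q^{2}$ ($T{\left(q \right)} = 2 q 2 q = 4 q^{2}$)
$w{\left(G \right)} = 540$ ($w{\left(G \right)} = -27 + 3 \cdot 189 = -27 + 567 = 540$)
$F{\left(r \right)} = 2 r \left(r + 4 r^{2}\right)$ ($F{\left(r \right)} = \left(r + r\right) \left(r + 4 r^{2}\right) = 2 r \left(r + 4 r^{2}\right)$)
$F{\left(-36 \right)} - w{\left(-184 \right)} = \left(-36\right)^{2} \left(2 + 8 \left(-36\right)\right) - 540 = 1296 \left(2 - 288\right) - 540 = 1296 \left(-286\right) - 540 = -370656 - 540 = -371196$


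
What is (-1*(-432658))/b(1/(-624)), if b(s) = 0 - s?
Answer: 269978592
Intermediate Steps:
b(s) = -s
(-1*(-432658))/b(1/(-624)) = (-1*(-432658))/((-1/(-624))) = 432658/((-1*(-1/624))) = 432658/(1/624) = 432658*624 = 269978592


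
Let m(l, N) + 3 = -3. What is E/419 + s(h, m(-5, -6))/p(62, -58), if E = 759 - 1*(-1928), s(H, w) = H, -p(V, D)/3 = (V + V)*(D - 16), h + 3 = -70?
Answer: 73937149/11534232 ≈ 6.4102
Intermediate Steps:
h = -73 (h = -3 - 70 = -73)
m(l, N) = -6 (m(l, N) = -3 - 3 = -6)
p(V, D) = -6*V*(-16 + D) (p(V, D) = -3*(V + V)*(D - 16) = -3*2*V*(-16 + D) = -6*V*(-16 + D))
E = 2687 (E = 759 + 1928 = 2687)
E/419 + s(h, m(-5, -6))/p(62, -58) = 2687/419 - 73*1/(372*(16 - 1*(-58))) = 2687*(1/419) - 73*1/(372*(16 + 58)) = 2687/419 - 73/(6*62*74) = 2687/419 - 73/27528 = 73937149/11534232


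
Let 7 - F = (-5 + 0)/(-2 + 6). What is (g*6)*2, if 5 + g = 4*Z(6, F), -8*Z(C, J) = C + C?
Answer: -132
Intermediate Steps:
F = 33/4 (F = 7 - (-5 + 0)/(-2 + 6) = 7 - (-5)/4 = 7 - 1*(-5/4) = 7 + 5/4 = 33/4 ≈ 8.2500)
Z(C, J) = -C/4 (Z(C, J) = -(C + C)/8 = -C/4)
g = -11 (g = -5 + 4*(-¼*6) = -5 + 4*(-3/2) = -5 - 6 = -11)
(g*6)*2 = -11*6*2 = -66*2 = -132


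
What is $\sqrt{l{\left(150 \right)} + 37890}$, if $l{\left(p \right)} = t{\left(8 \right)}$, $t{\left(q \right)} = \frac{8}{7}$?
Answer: $\frac{\sqrt{1856666}}{7} \approx 194.66$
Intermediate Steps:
$t{\left(q \right)} = \frac{8}{7}$ ($t{\left(q \right)} = 8 \cdot \frac{1}{7} = \frac{8}{7}$)
$l{\left(p \right)} = \frac{8}{7}$
$\sqrt{l{\left(150 \right)} + 37890} = \sqrt{\frac{8}{7} + 37890} = \sqrt{\frac{265238}{7}} = \frac{\sqrt{1856666}}{7}$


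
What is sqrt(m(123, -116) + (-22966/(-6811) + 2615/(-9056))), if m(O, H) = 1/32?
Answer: sqrt(3778256776214)/1101436 ≈ 1.7648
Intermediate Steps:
m(O, H) = 1/32
sqrt(m(123, -116) + (-22966/(-6811) + 2615/(-9056))) = sqrt(1/32 + (-22966/(-6811) + 2615/(-9056))) = sqrt(1/32 + (-22966*(-1/6811) + 2615*(-1/9056))) = sqrt(1/32 + (22966/6811 - 2615/9056)) = sqrt(1/32 + 190169331/61680416) = sqrt(48024211/15420104) = sqrt(3778256776214)/1101436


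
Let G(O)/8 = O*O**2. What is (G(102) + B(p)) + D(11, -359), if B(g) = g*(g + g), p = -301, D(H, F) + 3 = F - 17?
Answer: 8670487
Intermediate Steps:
D(H, F) = -20 + F (D(H, F) = -3 + (F - 17) = -3 + (-17 + F) = -20 + F)
G(O) = 8*O**3 (G(O) = 8*(O*O**2) = 8*O**3)
B(g) = 2*g**2 (B(g) = g*(2*g) = 2*g**2)
(G(102) + B(p)) + D(11, -359) = (8*102**3 + 2*(-301)**2) + (-20 - 359) = (8*1061208 + 2*90601) - 379 = (8489664 + 181202) - 379 = 8670866 - 379 = 8670487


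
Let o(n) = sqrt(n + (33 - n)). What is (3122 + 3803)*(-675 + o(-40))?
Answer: -4674375 + 6925*sqrt(33) ≈ -4.6346e+6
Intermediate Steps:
o(n) = sqrt(33)
(3122 + 3803)*(-675 + o(-40)) = (3122 + 3803)*(-675 + sqrt(33)) = 6925*(-675 + sqrt(33)) = -4674375 + 6925*sqrt(33)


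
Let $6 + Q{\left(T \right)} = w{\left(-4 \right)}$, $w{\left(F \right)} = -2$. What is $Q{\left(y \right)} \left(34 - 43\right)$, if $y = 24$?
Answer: $72$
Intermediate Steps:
$Q{\left(T \right)} = -8$ ($Q{\left(T \right)} = -6 - 2 = -8$)
$Q{\left(y \right)} \left(34 - 43\right) = - 8 \left(34 - 43\right) = \left(-8\right) \left(-9\right) = 72$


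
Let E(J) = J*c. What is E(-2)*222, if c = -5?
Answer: 2220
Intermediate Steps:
E(J) = -5*J (E(J) = J*(-5) = -5*J)
E(-2)*222 = -5*(-2)*222 = 10*222 = 2220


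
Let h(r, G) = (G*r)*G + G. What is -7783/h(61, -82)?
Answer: -7783/410082 ≈ -0.018979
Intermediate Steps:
h(r, G) = G + r*G**2 (h(r, G) = r*G**2 + G = G + r*G**2)
-7783/h(61, -82) = -7783*(-1/(82*(1 - 82*61))) = -7783*(-1/(82*(1 - 5002))) = -7783/((-82*(-5001))) = -7783/410082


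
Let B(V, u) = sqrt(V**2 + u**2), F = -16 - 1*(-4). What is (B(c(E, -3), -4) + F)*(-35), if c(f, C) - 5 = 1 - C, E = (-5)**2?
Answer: 420 - 35*sqrt(97) ≈ 75.290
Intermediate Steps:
E = 25
F = -12 (F = -16 + 4 = -12)
c(f, C) = 6 - C (c(f, C) = 5 + (1 - C) = 6 - C)
(B(c(E, -3), -4) + F)*(-35) = (sqrt((6 - 1*(-3))**2 + (-4)**2) - 12)*(-35) = (sqrt((6 + 3)**2 + 16) - 12)*(-35) = (sqrt(9**2 + 16) - 12)*(-35) = (sqrt(81 + 16) - 12)*(-35) = (sqrt(97) - 12)*(-35) = (-12 + sqrt(97))*(-35) = 420 - 35*sqrt(97)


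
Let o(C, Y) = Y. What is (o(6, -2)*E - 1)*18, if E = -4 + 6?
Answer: -90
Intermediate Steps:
E = 2
(o(6, -2)*E - 1)*18 = (-2*2 - 1)*18 = (-4 - 1)*18 = -5*18 = -90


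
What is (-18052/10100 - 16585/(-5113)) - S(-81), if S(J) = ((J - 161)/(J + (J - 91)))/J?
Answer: 35312443778/24051935475 ≈ 1.4682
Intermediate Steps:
S(J) = (-161 + J)/(J*(-91 + 2*J)) (S(J) = ((-161 + J)/(J + (-91 + J)))/J = ((-161 + J)/(-91 + 2*J))/J = (-161 + J)/(J*(-91 + 2*J)))
(-18052/10100 - 16585/(-5113)) - S(-81) = (-18052/10100 - 16585/(-5113)) - (-161 - 81)/((-81)*(-91 + 2*(-81))) = (-18052*1/10100 - 16585*(-1/5113)) - (-1)*(-242)/(81*(-91 - 162)) = (-4513/2525 + 16585/5113) - (-1)*(-242)/(81*(-253)) = 18802156/12910325 - (-1)*(-1)*(-242)/(81*253) = 18802156/12910325 - 1*(-22/1863) = 18802156/12910325 + 22/1863 = 35312443778/24051935475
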